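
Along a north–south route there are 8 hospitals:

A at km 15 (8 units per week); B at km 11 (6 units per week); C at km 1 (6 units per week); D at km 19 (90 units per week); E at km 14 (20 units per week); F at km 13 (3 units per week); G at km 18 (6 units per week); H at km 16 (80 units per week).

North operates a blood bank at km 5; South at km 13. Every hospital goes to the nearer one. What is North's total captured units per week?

The indifferent point is the midpoint (5+13)/2 = 9; hospitals left of it (closer to North at 5) go to North, those right go to South.
  C at 1 (w=6) → North
  B at 11 (w=6) → South
  F at 13 (w=3) → South
  E at 14 (w=20) → South
  A at 15 (w=8) → South
  H at 16 (w=80) → South
  G at 18 (w=6) → South
  D at 19 (w=90) → South
North captures 6; South captures 213.

6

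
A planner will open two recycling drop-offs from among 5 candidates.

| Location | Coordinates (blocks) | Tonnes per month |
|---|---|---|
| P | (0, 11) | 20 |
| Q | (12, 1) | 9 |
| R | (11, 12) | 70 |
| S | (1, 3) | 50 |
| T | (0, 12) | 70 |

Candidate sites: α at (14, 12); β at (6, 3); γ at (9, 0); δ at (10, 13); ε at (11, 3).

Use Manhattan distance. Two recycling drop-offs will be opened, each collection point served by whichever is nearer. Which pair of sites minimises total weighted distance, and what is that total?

{β, δ}, total 1472

Evaluate every pair (each demand assigned to the nearer of the two):
  {β, δ}: total = 1472
  {δ, ε}: total = 1677
  {γ, δ}: total = 1736
  {α, β}: total = 1792
  {α, ε}: total = 2017
  {α, γ}: total = 2076
  {α, δ}: total = 2217
  {β, ε}: total = 2237
  {β, γ}: total = 2596
  {γ, ε}: total = 2937
Best pair: {β, δ} with total 1472.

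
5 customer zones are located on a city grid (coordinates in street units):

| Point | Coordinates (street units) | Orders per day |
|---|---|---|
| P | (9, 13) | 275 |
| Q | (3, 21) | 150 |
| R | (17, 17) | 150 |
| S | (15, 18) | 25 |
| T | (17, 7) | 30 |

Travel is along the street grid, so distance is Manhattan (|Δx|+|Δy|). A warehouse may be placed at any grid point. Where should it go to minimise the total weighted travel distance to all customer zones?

(9, 17)

Manhattan distance separates: Σwᵢ(|x−xᵢ|+|y−yᵢ|) = Σwᵢ|x−xᵢ| + Σwᵢ|y−yᵢ|, so x and y are optimised independently as 1-D weighted medians.
Total weight W = 630; half = 315.
x-coordinate, sorted with cumulative weight:
  x=3 (Q, w=150) cum 150
  x=9 (P, w=275) cum 425  ← median
  x=15 (S, w=25) cum 450
  x=17 (R, w=150) cum 600
  x=17 (T, w=30) cum 630
⇒ x* = 9
y-coordinate, sorted with cumulative weight:
  y=7 (T, w=30) cum 30
  y=13 (P, w=275) cum 305
  y=17 (R, w=150) cum 455  ← median
  y=18 (S, w=25) cum 480
  y=21 (Q, w=150) cum 630
⇒ y* = 17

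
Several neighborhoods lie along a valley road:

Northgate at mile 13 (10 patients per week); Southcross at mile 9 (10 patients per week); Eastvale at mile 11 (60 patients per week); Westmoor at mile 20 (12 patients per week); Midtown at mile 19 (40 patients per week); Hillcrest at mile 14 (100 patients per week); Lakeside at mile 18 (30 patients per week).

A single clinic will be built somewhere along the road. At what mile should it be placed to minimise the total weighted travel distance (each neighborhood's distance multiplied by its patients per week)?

x = 14

For a sum of weighted absolute distances on a line, the optimum is the weighted median (not the mean). Total weight W = 262; half-weight = 131.
Sort by position and accumulate weight:
  mile 9 (Southcross, w=10) → cum 10
  mile 11 (Eastvale, w=60) → cum 70
  mile 13 (Northgate, w=10) → cum 80
  mile 14 (Hillcrest, w=100) → cum 180  ≥ 131 → median here
  mile 18 (Lakeside, w=30) → cum 210
  mile 19 (Midtown, w=40) → cum 250
  mile 20 (Westmoor, w=12) → cum 262
Optimal location: mile 14.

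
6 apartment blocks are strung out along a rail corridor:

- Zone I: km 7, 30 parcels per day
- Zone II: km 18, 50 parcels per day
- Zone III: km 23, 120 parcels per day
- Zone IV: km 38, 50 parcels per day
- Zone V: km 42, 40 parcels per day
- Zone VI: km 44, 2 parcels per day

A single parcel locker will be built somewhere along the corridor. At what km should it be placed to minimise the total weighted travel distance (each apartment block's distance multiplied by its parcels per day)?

For a sum of weighted absolute distances on a line, the optimum is the weighted median (not the mean). Total weight W = 292; half-weight = 146.
Sort by position and accumulate weight:
  km 7 (Zone I, w=30) → cum 30
  km 18 (Zone II, w=50) → cum 80
  km 23 (Zone III, w=120) → cum 200  ≥ 146 → median here
  km 38 (Zone IV, w=50) → cum 250
  km 42 (Zone V, w=40) → cum 290
  km 44 (Zone VI, w=2) → cum 292
Optimal location: km 23.

x = 23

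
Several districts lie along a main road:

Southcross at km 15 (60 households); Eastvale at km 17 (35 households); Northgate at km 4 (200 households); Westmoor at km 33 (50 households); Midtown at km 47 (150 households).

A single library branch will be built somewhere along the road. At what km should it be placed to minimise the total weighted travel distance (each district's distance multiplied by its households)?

x = 15

For a sum of weighted absolute distances on a line, the optimum is the weighted median (not the mean). Total weight W = 495; half-weight = 247.5.
Sort by position and accumulate weight:
  km 4 (Northgate, w=200) → cum 200
  km 15 (Southcross, w=60) → cum 260  ≥ 247.5 → median here
  km 17 (Eastvale, w=35) → cum 295
  km 33 (Westmoor, w=50) → cum 345
  km 47 (Midtown, w=150) → cum 495
Optimal location: km 15.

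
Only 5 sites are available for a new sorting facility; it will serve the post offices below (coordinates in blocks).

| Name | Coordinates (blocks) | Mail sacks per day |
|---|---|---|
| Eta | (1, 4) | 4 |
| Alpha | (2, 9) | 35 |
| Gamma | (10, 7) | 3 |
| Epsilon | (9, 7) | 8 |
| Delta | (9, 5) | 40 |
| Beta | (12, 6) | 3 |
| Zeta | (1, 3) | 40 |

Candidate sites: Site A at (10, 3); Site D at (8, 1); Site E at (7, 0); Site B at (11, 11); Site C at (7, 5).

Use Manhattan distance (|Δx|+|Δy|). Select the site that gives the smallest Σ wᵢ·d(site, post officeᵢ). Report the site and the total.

Site C, total 808 blocks

Total weighted distance at each candidate:
  Site A (10, 3): total = 1077
  Site D (8, 1): total = 1197
  Site E (7, 0): total = 1305
  Site B (11, 11): total = 1574
  Site C (7, 5): total = 808
Minimum is at Site C with total 808 blocks.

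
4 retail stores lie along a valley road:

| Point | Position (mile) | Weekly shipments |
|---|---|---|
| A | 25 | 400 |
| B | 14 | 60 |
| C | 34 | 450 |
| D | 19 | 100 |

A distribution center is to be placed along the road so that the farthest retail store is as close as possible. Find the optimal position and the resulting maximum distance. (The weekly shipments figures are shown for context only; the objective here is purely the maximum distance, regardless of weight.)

The 1-center on a line is the midpoint of the two extreme points: leftmost at 14, rightmost at 34.
Optimal location = (14 + 34)/2 = 24; maximum distance = (34 − 14)/2 = 10.

location 24, max distance 10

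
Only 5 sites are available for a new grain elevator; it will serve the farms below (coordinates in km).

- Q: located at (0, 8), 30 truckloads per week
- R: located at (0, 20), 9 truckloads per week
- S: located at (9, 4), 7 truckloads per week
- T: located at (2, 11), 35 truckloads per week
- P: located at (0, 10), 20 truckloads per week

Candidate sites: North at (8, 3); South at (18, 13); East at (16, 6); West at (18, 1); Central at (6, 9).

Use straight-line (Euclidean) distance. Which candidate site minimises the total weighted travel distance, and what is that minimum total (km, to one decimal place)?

Total weighted distance at each candidate:
  North (8, 3): total = 1024.6
  South (18, 13): total = 1752.7
  East (16, 6): total = 1576.2
  West (18, 1): total = 1944.2
  Central (6, 9): total = 614.2
Minimum is at Central with total 614.2 km.

Central, total 614.2 km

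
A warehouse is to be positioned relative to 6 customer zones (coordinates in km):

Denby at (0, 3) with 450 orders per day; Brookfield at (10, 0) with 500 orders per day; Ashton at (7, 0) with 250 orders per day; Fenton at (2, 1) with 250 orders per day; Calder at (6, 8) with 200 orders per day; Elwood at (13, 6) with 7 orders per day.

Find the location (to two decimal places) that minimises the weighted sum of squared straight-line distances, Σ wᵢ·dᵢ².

(5.15, 1.96)

The minimiser of Σwᵢ‖p−pᵢ‖² is the weighted centroid p* = (Σwᵢpᵢ)/(Σwᵢ).
Σwᵢ = 1657.
Σwᵢxᵢ = 450·0 + 500·10 + 250·7 + 250·2 + 200·6 + 7·13 = 8541.
Σwᵢyᵢ = 450·3 + 500·0 + 250·0 + 250·1 + 200·8 + 7·6 = 3242.
x* = 8541/1657 = 5.15, y* = 3242/1657 = 1.96.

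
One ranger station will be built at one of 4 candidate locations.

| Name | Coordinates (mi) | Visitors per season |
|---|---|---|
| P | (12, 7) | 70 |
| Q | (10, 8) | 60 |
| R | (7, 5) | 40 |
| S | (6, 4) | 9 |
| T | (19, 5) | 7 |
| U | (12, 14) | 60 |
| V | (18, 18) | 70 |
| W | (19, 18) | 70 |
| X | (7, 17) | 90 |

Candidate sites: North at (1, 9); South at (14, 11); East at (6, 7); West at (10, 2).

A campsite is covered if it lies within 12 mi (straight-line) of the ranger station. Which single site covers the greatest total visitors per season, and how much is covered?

South, covering 476

Coverage radius r = 12 mi; a point is covered iff (Δx)²+(Δy)² ≤ 12² = 144.
  North (1, 9): covers {P, Q, R, S, X} → 269
  South (14, 11): covers {P, Q, R, S, T, U, V, W, X} → 476
  East (6, 7): covers {P, Q, R, S, U, X} → 329
  West (10, 2): covers {P, Q, R, S, T} → 186
Maximum coverage at South: 476 visitors per season.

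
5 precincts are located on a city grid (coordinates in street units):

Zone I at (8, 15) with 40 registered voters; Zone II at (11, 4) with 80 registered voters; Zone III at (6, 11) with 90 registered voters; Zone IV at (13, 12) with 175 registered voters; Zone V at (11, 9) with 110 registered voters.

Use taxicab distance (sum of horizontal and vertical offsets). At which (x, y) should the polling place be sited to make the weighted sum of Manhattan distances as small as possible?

(11, 11)

Manhattan distance separates: Σwᵢ(|x−xᵢ|+|y−yᵢ|) = Σwᵢ|x−xᵢ| + Σwᵢ|y−yᵢ|, so x and y are optimised independently as 1-D weighted medians.
Total weight W = 495; half = 247.5.
x-coordinate, sorted with cumulative weight:
  x=6 (Zone III, w=90) cum 90
  x=8 (Zone I, w=40) cum 130
  x=11 (Zone II, w=80) cum 210
  x=11 (Zone V, w=110) cum 320  ← median
  x=13 (Zone IV, w=175) cum 495
⇒ x* = 11
y-coordinate, sorted with cumulative weight:
  y=4 (Zone II, w=80) cum 80
  y=9 (Zone V, w=110) cum 190
  y=11 (Zone III, w=90) cum 280  ← median
  y=12 (Zone IV, w=175) cum 455
  y=15 (Zone I, w=40) cum 495
⇒ y* = 11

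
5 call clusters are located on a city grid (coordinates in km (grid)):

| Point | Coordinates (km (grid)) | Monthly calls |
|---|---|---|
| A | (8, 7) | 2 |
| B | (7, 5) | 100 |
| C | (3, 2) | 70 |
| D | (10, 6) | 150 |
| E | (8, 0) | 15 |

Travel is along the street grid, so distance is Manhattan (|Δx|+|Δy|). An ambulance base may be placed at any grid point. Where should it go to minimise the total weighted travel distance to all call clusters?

Manhattan distance separates: Σwᵢ(|x−xᵢ|+|y−yᵢ|) = Σwᵢ|x−xᵢ| + Σwᵢ|y−yᵢ|, so x and y are optimised independently as 1-D weighted medians.
Total weight W = 337; half = 168.5.
x-coordinate, sorted with cumulative weight:
  x=3 (C, w=70) cum 70
  x=7 (B, w=100) cum 170  ← median
  x=8 (A, w=2) cum 172
  x=8 (E, w=15) cum 187
  x=10 (D, w=150) cum 337
⇒ x* = 7
y-coordinate, sorted with cumulative weight:
  y=0 (E, w=15) cum 15
  y=2 (C, w=70) cum 85
  y=5 (B, w=100) cum 185  ← median
  y=6 (D, w=150) cum 335
  y=7 (A, w=2) cum 337
⇒ y* = 5

(7, 5)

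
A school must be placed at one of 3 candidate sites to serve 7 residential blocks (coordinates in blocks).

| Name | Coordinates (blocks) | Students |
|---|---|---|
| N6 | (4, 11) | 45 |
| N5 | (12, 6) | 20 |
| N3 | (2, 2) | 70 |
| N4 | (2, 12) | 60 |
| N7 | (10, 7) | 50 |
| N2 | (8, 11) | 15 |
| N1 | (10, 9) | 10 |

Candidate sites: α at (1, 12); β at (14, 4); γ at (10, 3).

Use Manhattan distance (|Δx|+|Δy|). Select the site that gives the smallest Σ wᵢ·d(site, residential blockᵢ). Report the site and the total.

α, total 2290 blocks

Total weighted distance at each candidate:
  α (1, 12): total = 2290
  β (14, 4): total = 3660
  γ (10, 3): total = 2790
Minimum is at α with total 2290 blocks.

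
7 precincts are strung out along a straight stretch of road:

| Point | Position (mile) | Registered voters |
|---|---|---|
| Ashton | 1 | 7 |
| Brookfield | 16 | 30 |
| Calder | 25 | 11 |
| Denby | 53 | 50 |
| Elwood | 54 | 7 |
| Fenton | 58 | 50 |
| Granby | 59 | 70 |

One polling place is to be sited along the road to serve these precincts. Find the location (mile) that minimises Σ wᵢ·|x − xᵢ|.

x = 58

For a sum of weighted absolute distances on a line, the optimum is the weighted median (not the mean). Total weight W = 225; half-weight = 112.5.
Sort by position and accumulate weight:
  mile 1 (Ashton, w=7) → cum 7
  mile 16 (Brookfield, w=30) → cum 37
  mile 25 (Calder, w=11) → cum 48
  mile 53 (Denby, w=50) → cum 98
  mile 54 (Elwood, w=7) → cum 105
  mile 58 (Fenton, w=50) → cum 155  ≥ 112.5 → median here
  mile 59 (Granby, w=70) → cum 225
Optimal location: mile 58.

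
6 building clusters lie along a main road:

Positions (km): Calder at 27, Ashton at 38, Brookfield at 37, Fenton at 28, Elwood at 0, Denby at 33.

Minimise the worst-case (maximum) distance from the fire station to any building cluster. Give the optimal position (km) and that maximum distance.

location 19, max distance 19

The 1-center on a line is the midpoint of the two extreme points: leftmost at 0, rightmost at 38.
Optimal location = (0 + 38)/2 = 19; maximum distance = (38 − 0)/2 = 19.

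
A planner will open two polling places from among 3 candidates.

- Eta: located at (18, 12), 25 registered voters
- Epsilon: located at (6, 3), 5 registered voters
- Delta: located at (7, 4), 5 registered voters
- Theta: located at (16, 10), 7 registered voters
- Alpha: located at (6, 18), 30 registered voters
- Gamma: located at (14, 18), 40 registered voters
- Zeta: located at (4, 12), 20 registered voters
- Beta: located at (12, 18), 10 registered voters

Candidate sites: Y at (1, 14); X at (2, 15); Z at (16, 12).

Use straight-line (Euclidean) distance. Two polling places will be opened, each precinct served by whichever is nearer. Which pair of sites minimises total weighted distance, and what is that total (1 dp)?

Evaluate every pair (each demand assigned to the nearer of the two):
  {X, Z}: total = 734.7
  {Y, Z}: total = 772.0
  {Y, X}: total = 1451.0
Best pair: {X, Z} with total 734.7.

{X, Z}, total 734.7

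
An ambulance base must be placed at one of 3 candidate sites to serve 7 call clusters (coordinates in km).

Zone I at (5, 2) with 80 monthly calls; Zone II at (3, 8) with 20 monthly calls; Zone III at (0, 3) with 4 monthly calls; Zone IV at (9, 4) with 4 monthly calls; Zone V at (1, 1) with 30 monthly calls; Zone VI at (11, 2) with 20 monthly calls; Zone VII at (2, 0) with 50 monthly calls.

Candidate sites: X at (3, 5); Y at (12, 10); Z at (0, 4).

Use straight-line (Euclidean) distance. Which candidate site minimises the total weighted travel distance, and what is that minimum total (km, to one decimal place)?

X, total 947.2 km

Total weighted distance at each candidate:
  X (3, 5): total = 947.2
  Y (12, 10): total = 2411.9
  Z (0, 4): total = 1112.9
Minimum is at X with total 947.2 km.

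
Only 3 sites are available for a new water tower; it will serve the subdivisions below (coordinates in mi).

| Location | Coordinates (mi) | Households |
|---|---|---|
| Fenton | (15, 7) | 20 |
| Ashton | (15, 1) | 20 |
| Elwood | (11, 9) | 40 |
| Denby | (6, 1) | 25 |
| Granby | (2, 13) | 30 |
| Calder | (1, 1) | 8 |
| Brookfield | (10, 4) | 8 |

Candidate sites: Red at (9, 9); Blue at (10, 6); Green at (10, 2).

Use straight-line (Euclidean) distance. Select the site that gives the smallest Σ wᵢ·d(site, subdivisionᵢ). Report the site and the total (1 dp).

Blue, total 947.2 mi

Total weighted distance at each candidate:
  Red (9, 9): total = 993.3
  Blue (10, 6): total = 947.2
  Green (10, 2): total = 1125.8
Minimum is at Blue with total 947.2 mi.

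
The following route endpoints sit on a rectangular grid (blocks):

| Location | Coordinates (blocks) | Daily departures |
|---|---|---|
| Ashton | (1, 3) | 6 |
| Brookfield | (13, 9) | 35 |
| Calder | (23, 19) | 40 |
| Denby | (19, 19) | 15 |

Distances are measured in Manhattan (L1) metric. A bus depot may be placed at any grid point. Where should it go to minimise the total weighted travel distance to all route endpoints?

Manhattan distance separates: Σwᵢ(|x−xᵢ|+|y−yᵢ|) = Σwᵢ|x−xᵢ| + Σwᵢ|y−yᵢ|, so x and y are optimised independently as 1-D weighted medians.
Total weight W = 96; half = 48.
x-coordinate, sorted with cumulative weight:
  x=1 (Ashton, w=6) cum 6
  x=13 (Brookfield, w=35) cum 41
  x=19 (Denby, w=15) cum 56  ← median
  x=23 (Calder, w=40) cum 96
⇒ x* = 19
y-coordinate, sorted with cumulative weight:
  y=3 (Ashton, w=6) cum 6
  y=9 (Brookfield, w=35) cum 41
  y=19 (Calder, w=40) cum 81  ← median
  y=19 (Denby, w=15) cum 96
⇒ y* = 19

(19, 19)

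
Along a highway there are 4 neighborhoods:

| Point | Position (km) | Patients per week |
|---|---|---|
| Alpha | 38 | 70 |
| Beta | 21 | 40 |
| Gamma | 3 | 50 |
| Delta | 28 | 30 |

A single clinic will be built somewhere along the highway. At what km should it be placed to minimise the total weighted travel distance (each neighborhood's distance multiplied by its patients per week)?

For a sum of weighted absolute distances on a line, the optimum is the weighted median (not the mean). Total weight W = 190; half-weight = 95.
Sort by position and accumulate weight:
  km 3 (Gamma, w=50) → cum 50
  km 21 (Beta, w=40) → cum 90
  km 28 (Delta, w=30) → cum 120  ≥ 95 → median here
  km 38 (Alpha, w=70) → cum 190
Optimal location: km 28.

x = 28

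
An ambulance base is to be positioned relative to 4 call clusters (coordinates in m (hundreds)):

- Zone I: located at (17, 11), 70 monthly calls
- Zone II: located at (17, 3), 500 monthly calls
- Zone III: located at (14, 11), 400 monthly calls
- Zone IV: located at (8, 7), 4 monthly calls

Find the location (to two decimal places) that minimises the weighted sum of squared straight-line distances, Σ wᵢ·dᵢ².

(15.73, 6.88)

The minimiser of Σwᵢ‖p−pᵢ‖² is the weighted centroid p* = (Σwᵢpᵢ)/(Σwᵢ).
Σwᵢ = 974.
Σwᵢxᵢ = 70·17 + 500·17 + 400·14 + 4·8 = 15322.
Σwᵢyᵢ = 70·11 + 500·3 + 400·11 + 4·7 = 6698.
x* = 15322/974 = 15.73, y* = 6698/974 = 6.88.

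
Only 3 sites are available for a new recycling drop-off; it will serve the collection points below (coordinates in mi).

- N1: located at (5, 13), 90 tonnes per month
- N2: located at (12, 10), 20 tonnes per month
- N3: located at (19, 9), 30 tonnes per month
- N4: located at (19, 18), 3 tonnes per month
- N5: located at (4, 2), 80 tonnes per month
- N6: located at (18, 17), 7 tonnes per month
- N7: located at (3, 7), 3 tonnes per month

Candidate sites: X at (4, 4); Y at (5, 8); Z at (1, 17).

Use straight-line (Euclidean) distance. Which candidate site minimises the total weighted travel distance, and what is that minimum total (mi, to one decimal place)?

Y, total 1672.3 mi

Total weighted distance at each candidate:
  X (4, 4): total = 1854.1
  Y (5, 8): total = 1672.3
  Z (1, 17): total = 2788.3
Minimum is at Y with total 1672.3 mi.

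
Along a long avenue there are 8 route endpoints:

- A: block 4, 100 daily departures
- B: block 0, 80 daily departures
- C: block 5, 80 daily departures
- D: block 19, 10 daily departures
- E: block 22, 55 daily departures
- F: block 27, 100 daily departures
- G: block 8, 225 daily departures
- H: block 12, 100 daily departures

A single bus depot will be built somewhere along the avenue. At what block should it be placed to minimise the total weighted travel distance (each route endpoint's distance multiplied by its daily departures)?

x = 8

For a sum of weighted absolute distances on a line, the optimum is the weighted median (not the mean). Total weight W = 750; half-weight = 375.
Sort by position and accumulate weight:
  block 0 (B, w=80) → cum 80
  block 4 (A, w=100) → cum 180
  block 5 (C, w=80) → cum 260
  block 8 (G, w=225) → cum 485  ≥ 375 → median here
  block 12 (H, w=100) → cum 585
  block 19 (D, w=10) → cum 595
  block 22 (E, w=55) → cum 650
  block 27 (F, w=100) → cum 750
Optimal location: block 8.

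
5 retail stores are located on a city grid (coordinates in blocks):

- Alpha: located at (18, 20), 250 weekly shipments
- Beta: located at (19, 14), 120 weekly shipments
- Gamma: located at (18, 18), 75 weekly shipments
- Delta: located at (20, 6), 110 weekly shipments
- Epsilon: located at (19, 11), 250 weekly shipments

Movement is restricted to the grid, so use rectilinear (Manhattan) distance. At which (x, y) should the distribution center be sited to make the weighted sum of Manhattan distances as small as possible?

(19, 14)

Manhattan distance separates: Σwᵢ(|x−xᵢ|+|y−yᵢ|) = Σwᵢ|x−xᵢ| + Σwᵢ|y−yᵢ|, so x and y are optimised independently as 1-D weighted medians.
Total weight W = 805; half = 402.5.
x-coordinate, sorted with cumulative weight:
  x=18 (Alpha, w=250) cum 250
  x=18 (Gamma, w=75) cum 325
  x=19 (Beta, w=120) cum 445  ← median
  x=19 (Epsilon, w=250) cum 695
  x=20 (Delta, w=110) cum 805
⇒ x* = 19
y-coordinate, sorted with cumulative weight:
  y=6 (Delta, w=110) cum 110
  y=11 (Epsilon, w=250) cum 360
  y=14 (Beta, w=120) cum 480  ← median
  y=18 (Gamma, w=75) cum 555
  y=20 (Alpha, w=250) cum 805
⇒ y* = 14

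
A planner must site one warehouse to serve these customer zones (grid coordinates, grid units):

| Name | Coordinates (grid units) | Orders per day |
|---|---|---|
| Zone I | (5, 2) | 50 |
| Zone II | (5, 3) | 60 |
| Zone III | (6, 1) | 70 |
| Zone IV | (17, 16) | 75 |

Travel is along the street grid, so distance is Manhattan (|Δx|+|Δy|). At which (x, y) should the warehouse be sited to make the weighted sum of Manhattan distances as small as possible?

Manhattan distance separates: Σwᵢ(|x−xᵢ|+|y−yᵢ|) = Σwᵢ|x−xᵢ| + Σwᵢ|y−yᵢ|, so x and y are optimised independently as 1-D weighted medians.
Total weight W = 255; half = 127.5.
x-coordinate, sorted with cumulative weight:
  x=5 (Zone I, w=50) cum 50
  x=5 (Zone II, w=60) cum 110
  x=6 (Zone III, w=70) cum 180  ← median
  x=17 (Zone IV, w=75) cum 255
⇒ x* = 6
y-coordinate, sorted with cumulative weight:
  y=1 (Zone III, w=70) cum 70
  y=2 (Zone I, w=50) cum 120
  y=3 (Zone II, w=60) cum 180  ← median
  y=16 (Zone IV, w=75) cum 255
⇒ y* = 3

(6, 3)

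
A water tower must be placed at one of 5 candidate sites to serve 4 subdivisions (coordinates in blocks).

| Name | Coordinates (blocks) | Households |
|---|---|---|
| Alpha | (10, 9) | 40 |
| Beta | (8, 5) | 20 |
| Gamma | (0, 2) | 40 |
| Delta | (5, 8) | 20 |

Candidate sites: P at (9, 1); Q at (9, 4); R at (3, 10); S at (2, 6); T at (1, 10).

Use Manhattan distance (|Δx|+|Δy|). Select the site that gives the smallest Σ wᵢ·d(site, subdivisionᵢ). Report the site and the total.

Total weighted distance at each candidate:
  P (9, 1): total = 1080
  Q (9, 4): total = 880
  R (3, 10): total = 1040
  S (2, 6): total = 920
  T (1, 10): total = 1120
Minimum is at Q with total 880 blocks.

Q, total 880 blocks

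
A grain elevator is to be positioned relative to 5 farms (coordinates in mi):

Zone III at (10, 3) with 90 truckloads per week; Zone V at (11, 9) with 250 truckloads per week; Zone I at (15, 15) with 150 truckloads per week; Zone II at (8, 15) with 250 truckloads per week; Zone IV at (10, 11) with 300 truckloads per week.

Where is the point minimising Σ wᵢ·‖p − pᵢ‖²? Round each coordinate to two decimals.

(10.48, 11.37)

The minimiser of Σwᵢ‖p−pᵢ‖² is the weighted centroid p* = (Σwᵢpᵢ)/(Σwᵢ).
Σwᵢ = 1040.
Σwᵢxᵢ = 90·10 + 250·11 + 150·15 + 250·8 + 300·10 = 10900.
Σwᵢyᵢ = 90·3 + 250·9 + 150·15 + 250·15 + 300·11 = 11820.
x* = 10900/1040 = 10.48, y* = 11820/1040 = 11.37.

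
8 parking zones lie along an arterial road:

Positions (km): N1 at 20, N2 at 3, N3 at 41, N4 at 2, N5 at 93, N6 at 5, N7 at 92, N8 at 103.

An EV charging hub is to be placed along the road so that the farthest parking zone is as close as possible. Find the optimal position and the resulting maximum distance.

location 52.5, max distance 50.5

The 1-center on a line is the midpoint of the two extreme points: leftmost at 2, rightmost at 103.
Optimal location = (2 + 103)/2 = 52.5; maximum distance = (103 − 2)/2 = 50.5.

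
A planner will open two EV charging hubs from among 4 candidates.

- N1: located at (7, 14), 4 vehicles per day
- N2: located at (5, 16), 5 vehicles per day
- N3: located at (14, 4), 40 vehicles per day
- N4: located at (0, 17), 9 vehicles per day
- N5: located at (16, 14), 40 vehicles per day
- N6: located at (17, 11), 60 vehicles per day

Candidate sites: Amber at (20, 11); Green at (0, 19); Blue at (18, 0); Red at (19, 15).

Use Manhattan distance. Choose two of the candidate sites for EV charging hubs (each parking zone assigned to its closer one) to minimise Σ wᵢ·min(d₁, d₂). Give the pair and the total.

Evaluate every pair (each demand assigned to the nearer of the two):
  {Amber, Green}: total = 1086
  {Blue, Red}: total = 1156
  {Amber, Red}: total = 1176
  {Amber, Blue}: total = 1178
  {Green, Red}: total = 1266
  {Green, Blue}: total = 1786
Best pair: {Amber, Green} with total 1086.

{Amber, Green}, total 1086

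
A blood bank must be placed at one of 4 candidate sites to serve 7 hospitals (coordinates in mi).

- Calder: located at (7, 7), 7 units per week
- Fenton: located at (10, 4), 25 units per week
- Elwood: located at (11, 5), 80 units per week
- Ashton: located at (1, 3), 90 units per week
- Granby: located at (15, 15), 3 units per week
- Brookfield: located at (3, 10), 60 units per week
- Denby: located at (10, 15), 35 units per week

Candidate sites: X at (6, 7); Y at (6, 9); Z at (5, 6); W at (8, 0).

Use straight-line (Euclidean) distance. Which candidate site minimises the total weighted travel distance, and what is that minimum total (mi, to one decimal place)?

Total weighted distance at each candidate:
  X (6, 7): total = 1742.8
  Y (6, 9): total = 1865.5
  Z (5, 6): total = 1755.9
  W (8, 0): total = 2563.3
Minimum is at X with total 1742.8 mi.

X, total 1742.8 mi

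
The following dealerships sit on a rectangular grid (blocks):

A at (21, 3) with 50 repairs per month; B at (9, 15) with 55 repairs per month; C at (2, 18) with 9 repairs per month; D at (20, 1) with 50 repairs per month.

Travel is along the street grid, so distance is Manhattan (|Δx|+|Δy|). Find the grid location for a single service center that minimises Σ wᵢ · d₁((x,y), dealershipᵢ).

Manhattan distance separates: Σwᵢ(|x−xᵢ|+|y−yᵢ|) = Σwᵢ|x−xᵢ| + Σwᵢ|y−yᵢ|, so x and y are optimised independently as 1-D weighted medians.
Total weight W = 164; half = 82.
x-coordinate, sorted with cumulative weight:
  x=2 (C, w=9) cum 9
  x=9 (B, w=55) cum 64
  x=20 (D, w=50) cum 114  ← median
  x=21 (A, w=50) cum 164
⇒ x* = 20
y-coordinate, sorted with cumulative weight:
  y=1 (D, w=50) cum 50
  y=3 (A, w=50) cum 100  ← median
  y=15 (B, w=55) cum 155
  y=18 (C, w=9) cum 164
⇒ y* = 3

(20, 3)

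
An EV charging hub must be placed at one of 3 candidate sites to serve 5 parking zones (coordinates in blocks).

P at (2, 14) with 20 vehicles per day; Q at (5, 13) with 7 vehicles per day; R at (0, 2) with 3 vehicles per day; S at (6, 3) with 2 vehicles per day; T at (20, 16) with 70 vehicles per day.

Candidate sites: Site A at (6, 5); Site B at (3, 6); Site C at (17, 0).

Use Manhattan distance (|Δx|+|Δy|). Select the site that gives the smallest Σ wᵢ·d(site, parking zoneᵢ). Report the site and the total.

Total weighted distance at each candidate:
  Site A (6, 5): total = 2104
  Site B (3, 6): total = 2166
  Site C (17, 0): total = 2170
Minimum is at Site A with total 2104 blocks.

Site A, total 2104 blocks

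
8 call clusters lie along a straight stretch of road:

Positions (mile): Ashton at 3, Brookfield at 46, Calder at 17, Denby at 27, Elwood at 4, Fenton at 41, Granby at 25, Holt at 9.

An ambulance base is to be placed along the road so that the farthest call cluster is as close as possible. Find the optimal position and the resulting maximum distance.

The 1-center on a line is the midpoint of the two extreme points: leftmost at 3, rightmost at 46.
Optimal location = (3 + 46)/2 = 24.5; maximum distance = (46 − 3)/2 = 21.5.

location 24.5, max distance 21.5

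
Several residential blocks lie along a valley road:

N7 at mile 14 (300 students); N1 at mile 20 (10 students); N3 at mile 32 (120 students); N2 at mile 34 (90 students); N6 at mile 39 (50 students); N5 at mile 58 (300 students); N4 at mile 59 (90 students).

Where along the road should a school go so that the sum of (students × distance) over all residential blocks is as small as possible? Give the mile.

x = 34

For a sum of weighted absolute distances on a line, the optimum is the weighted median (not the mean). Total weight W = 960; half-weight = 480.
Sort by position and accumulate weight:
  mile 14 (N7, w=300) → cum 300
  mile 20 (N1, w=10) → cum 310
  mile 32 (N3, w=120) → cum 430
  mile 34 (N2, w=90) → cum 520  ≥ 480 → median here
  mile 39 (N6, w=50) → cum 570
  mile 58 (N5, w=300) → cum 870
  mile 59 (N4, w=90) → cum 960
Optimal location: mile 34.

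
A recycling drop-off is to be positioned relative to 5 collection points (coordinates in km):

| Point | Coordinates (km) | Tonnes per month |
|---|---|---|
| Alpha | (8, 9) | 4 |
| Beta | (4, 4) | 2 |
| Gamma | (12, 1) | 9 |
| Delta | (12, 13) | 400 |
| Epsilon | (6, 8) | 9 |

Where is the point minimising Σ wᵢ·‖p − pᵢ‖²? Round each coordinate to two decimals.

(11.80, 12.56)

The minimiser of Σwᵢ‖p−pᵢ‖² is the weighted centroid p* = (Σwᵢpᵢ)/(Σwᵢ).
Σwᵢ = 424.
Σwᵢxᵢ = 4·8 + 2·4 + 9·12 + 400·12 + 9·6 = 5002.
Σwᵢyᵢ = 4·9 + 2·4 + 9·1 + 400·13 + 9·8 = 5325.
x* = 5002/424 = 11.80, y* = 5325/424 = 12.56.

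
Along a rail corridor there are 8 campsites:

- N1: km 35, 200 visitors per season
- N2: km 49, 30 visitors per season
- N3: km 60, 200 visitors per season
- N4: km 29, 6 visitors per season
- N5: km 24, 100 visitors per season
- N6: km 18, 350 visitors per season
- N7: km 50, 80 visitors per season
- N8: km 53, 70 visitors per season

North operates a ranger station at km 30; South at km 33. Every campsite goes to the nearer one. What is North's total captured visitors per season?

456

The indifferent point is the midpoint (30+33)/2 = 31.5; campsites left of it (closer to North at 30) go to North, those right go to South.
  N6 at 18 (w=350) → North
  N5 at 24 (w=100) → North
  N4 at 29 (w=6) → North
  N1 at 35 (w=200) → South
  N2 at 49 (w=30) → South
  N7 at 50 (w=80) → South
  N8 at 53 (w=70) → South
  N3 at 60 (w=200) → South
North captures 456; South captures 580.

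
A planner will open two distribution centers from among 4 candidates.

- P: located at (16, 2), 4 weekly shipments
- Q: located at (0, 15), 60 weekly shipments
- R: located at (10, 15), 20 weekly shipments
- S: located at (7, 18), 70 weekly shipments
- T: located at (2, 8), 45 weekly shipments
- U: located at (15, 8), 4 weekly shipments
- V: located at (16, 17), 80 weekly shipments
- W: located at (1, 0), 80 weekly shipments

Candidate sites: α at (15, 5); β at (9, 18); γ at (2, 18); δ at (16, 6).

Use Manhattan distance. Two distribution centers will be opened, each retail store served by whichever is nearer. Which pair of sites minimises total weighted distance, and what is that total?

Evaluate every pair (each demand assigned to the nearer of the two):
  {β, γ}: total = 3286
  {γ, δ}: total = 3748
  {α, β}: total = 3848
  {α, γ}: total = 3908
  {β, δ}: total = 4008
  {α, δ}: total = 6418
Best pair: {β, γ} with total 3286.

{β, γ}, total 3286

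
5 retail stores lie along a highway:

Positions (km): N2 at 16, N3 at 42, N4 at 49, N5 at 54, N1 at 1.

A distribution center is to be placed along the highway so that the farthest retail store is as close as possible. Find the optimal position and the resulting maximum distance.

location 27.5, max distance 26.5

The 1-center on a line is the midpoint of the two extreme points: leftmost at 1, rightmost at 54.
Optimal location = (1 + 54)/2 = 27.5; maximum distance = (54 − 1)/2 = 26.5.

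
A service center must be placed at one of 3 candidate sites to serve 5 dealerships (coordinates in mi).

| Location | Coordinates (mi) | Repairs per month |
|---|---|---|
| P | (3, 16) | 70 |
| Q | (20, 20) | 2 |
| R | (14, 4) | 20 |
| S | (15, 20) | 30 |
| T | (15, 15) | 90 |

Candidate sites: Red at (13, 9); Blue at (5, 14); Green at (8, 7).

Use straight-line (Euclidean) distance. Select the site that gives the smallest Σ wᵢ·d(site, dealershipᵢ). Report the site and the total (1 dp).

Blue, total 1753.7 mi

Total weighted distance at each candidate:
  Red (13, 9): total = 1887.1
  Blue (5, 14): total = 1753.7
  Green (8, 7): total = 2289.9
Minimum is at Blue with total 1753.7 mi.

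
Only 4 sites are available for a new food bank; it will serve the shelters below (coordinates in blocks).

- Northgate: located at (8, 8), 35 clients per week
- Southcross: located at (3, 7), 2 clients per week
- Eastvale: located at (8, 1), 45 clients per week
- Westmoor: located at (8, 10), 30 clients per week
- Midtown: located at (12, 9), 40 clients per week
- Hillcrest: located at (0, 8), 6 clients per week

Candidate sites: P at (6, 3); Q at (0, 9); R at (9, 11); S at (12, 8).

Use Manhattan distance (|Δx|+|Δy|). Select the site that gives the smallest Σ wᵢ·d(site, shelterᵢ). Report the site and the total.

S, total 947 blocks

Total weighted distance at each candidate:
  P (6, 3): total = 1255
  Q (0, 9): total = 1801
  R (9, 11): total = 987
  S (12, 8): total = 947
Minimum is at S with total 947 blocks.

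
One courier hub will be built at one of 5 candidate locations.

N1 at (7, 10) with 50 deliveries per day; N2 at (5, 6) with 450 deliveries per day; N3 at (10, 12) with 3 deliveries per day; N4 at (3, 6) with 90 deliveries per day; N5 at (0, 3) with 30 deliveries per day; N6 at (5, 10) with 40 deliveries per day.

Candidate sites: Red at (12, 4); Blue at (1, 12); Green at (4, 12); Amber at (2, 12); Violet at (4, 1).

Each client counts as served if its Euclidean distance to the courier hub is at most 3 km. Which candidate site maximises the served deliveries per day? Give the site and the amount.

Green, covering 40

Coverage radius r = 3 km; a point is covered iff (Δx)²+(Δy)² ≤ 3² = 9.
  Red (12, 4): covers {none} → 0
  Blue (1, 12): covers {none} → 0
  Green (4, 12): covers {N6} → 40
  Amber (2, 12): covers {none} → 0
  Violet (4, 1): covers {none} → 0
Maximum coverage at Green: 40 deliveries per day.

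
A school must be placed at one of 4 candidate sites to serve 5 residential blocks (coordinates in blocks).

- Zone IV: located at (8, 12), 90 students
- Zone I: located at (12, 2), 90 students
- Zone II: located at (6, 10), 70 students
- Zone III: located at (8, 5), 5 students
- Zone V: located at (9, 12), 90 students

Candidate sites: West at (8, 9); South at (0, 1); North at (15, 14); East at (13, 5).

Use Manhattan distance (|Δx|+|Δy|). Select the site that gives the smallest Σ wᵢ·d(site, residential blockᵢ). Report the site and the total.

West, total 1850 blocks

Total weighted distance at each candidate:
  West (8, 9): total = 1850
  South (0, 1): total = 5790
  North (15, 14): total = 3870
  East (13, 5): total = 3295
Minimum is at West with total 1850 blocks.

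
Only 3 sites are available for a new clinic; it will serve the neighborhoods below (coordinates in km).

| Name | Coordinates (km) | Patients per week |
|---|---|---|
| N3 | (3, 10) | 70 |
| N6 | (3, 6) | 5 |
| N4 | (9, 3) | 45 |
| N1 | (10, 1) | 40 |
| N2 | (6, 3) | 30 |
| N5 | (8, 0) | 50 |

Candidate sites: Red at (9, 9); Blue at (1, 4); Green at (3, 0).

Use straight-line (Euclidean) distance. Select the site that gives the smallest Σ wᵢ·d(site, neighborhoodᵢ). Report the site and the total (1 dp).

Total weighted distance at each candidate:
  Red (9, 9): total = 1705.8
  Blue (1, 4): total = 1755.2
  Green (3, 0): total = 1692.0
Minimum is at Green with total 1692.0 km.

Green, total 1692.0 km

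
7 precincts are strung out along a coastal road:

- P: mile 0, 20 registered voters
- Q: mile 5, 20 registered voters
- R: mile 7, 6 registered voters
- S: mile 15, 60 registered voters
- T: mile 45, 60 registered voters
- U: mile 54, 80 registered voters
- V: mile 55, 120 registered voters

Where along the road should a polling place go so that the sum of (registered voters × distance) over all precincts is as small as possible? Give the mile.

For a sum of weighted absolute distances on a line, the optimum is the weighted median (not the mean). Total weight W = 366; half-weight = 183.
Sort by position and accumulate weight:
  mile 0 (P, w=20) → cum 20
  mile 5 (Q, w=20) → cum 40
  mile 7 (R, w=6) → cum 46
  mile 15 (S, w=60) → cum 106
  mile 45 (T, w=60) → cum 166
  mile 54 (U, w=80) → cum 246  ≥ 183 → median here
  mile 55 (V, w=120) → cum 366
Optimal location: mile 54.

x = 54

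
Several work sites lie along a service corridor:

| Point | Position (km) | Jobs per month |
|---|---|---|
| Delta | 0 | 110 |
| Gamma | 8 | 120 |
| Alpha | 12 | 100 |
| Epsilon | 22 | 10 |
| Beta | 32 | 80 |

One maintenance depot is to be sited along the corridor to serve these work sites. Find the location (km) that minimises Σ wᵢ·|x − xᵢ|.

For a sum of weighted absolute distances on a line, the optimum is the weighted median (not the mean). Total weight W = 420; half-weight = 210.
Sort by position and accumulate weight:
  km 0 (Delta, w=110) → cum 110
  km 8 (Gamma, w=120) → cum 230  ≥ 210 → median here
  km 12 (Alpha, w=100) → cum 330
  km 22 (Epsilon, w=10) → cum 340
  km 32 (Beta, w=80) → cum 420
Optimal location: km 8.

x = 8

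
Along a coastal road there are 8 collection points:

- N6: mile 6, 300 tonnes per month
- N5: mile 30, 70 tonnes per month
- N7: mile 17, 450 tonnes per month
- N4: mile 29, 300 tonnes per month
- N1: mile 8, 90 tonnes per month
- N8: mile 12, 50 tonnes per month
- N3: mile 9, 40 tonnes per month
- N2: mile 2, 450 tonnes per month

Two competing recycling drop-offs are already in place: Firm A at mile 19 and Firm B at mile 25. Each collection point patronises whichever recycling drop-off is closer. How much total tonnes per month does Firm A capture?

1380

The indifferent point is the midpoint (19+25)/2 = 22; collection points left of it (closer to Firm A at 19) go to Firm A, those right go to Firm B.
  N2 at 2 (w=450) → Firm A
  N6 at 6 (w=300) → Firm A
  N1 at 8 (w=90) → Firm A
  N3 at 9 (w=40) → Firm A
  N8 at 12 (w=50) → Firm A
  N7 at 17 (w=450) → Firm A
  N4 at 29 (w=300) → Firm B
  N5 at 30 (w=70) → Firm B
Firm A captures 1380; Firm B captures 370.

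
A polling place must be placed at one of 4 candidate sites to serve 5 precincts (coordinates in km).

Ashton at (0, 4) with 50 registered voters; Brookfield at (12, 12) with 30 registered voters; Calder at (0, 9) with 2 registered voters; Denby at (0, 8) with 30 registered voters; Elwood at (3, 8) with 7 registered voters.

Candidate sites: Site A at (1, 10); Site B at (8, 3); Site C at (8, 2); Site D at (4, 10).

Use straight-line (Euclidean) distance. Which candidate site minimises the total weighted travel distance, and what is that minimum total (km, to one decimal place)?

Site A, total 729.3 km

Total weighted distance at each candidate:
  Site A (1, 10): total = 729.3
  Site B (8, 3): total = 1051.1
  Site C (8, 2): total = 1111.4
  Site D (4, 10): total = 766.0
Minimum is at Site A with total 729.3 km.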